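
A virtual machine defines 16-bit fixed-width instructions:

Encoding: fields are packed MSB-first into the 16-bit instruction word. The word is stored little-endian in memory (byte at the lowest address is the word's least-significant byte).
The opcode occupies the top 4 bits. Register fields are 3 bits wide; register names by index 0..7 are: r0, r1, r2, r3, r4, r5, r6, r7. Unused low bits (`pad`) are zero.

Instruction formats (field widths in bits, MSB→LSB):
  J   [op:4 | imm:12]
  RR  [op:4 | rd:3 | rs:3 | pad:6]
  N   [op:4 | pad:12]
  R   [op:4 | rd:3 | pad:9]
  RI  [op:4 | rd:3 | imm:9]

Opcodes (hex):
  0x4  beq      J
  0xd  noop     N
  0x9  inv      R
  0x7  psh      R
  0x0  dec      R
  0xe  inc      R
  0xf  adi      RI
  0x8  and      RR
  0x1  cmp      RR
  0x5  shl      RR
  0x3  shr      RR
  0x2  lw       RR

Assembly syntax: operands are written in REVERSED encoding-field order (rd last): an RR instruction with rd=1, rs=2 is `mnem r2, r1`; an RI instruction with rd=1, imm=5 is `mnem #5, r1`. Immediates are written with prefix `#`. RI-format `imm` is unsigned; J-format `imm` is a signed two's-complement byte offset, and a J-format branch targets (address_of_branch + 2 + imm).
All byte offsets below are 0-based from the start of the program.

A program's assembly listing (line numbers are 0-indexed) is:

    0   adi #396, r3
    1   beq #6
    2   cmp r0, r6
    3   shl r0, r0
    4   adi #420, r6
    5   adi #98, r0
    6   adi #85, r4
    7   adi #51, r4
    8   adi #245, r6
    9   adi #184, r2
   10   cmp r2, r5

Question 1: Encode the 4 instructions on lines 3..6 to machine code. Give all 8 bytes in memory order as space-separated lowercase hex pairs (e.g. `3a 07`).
3. shl fields op=0x5:4|rd=0:3|rs=0:3|pad=0:6 → word 5000h → 00 50
4. adi fields op=0xf:4|rd=6:3|imm=420:9 → word fda4h → a4 fd
5. adi fields op=0xf:4|rd=0:3|imm=98:9 → word f062h → 62 f0
6. adi fields op=0xf:4|rd=4:3|imm=85:9 → word f855h → 55 f8

00 50 a4 fd 62 f0 55 f8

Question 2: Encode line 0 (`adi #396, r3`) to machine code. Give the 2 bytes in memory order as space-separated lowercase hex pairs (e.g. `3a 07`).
8c f7

line 0 (adi): pack op=0xf:4|rd=3:3|imm=396:9 = 0xf78c; little→ 8c f7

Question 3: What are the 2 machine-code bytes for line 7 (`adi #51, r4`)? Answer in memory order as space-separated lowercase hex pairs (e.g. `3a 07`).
7. adi fields op=0xf:4|rd=4:3|imm=51:9 → word f833h → 33 f8

33 f8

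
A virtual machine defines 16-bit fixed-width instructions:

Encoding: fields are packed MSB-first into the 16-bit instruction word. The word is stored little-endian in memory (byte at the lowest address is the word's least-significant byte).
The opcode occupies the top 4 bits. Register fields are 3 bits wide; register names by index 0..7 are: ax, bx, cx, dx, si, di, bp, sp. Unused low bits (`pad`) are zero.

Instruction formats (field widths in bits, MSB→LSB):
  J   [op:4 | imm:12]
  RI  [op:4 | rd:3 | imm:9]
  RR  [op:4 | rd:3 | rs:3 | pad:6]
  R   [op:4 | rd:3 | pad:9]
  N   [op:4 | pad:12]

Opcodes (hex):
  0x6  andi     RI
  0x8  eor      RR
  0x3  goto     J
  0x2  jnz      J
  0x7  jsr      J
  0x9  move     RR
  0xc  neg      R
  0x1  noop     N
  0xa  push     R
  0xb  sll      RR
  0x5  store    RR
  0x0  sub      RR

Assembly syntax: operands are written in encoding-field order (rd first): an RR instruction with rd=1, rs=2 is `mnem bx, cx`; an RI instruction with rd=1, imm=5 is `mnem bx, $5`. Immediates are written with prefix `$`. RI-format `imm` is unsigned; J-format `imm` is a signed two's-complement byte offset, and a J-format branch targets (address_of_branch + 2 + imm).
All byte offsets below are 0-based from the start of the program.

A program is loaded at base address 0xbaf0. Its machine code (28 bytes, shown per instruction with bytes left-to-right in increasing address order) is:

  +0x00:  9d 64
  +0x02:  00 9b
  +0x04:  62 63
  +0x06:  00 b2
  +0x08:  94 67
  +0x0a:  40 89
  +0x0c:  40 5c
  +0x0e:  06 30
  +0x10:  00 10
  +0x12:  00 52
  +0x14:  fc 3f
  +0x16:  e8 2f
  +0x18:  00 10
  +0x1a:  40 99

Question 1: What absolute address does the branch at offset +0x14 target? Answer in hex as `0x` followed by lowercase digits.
0xbb02

[14] fc 3f → 0x3ffc
  opcode bits[15:12]=0x3: goto/J
  imm@[11:0]=0xffc (s12→-4) ⇒ $-4
  target = base 0xbaf0 + off 0x14 + 2 + imm -4 = 0xbb02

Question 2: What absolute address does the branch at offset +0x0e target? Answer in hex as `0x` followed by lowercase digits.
[0e] 06 30 → 0x3006
  top 4b → 0x3 → goto [J]
  imm: (w>>0)&0xfff=0x6 → $6
  target = base 0xbaf0 + off 0x0e + 2 + imm 6 = 0xbb06

0xbb06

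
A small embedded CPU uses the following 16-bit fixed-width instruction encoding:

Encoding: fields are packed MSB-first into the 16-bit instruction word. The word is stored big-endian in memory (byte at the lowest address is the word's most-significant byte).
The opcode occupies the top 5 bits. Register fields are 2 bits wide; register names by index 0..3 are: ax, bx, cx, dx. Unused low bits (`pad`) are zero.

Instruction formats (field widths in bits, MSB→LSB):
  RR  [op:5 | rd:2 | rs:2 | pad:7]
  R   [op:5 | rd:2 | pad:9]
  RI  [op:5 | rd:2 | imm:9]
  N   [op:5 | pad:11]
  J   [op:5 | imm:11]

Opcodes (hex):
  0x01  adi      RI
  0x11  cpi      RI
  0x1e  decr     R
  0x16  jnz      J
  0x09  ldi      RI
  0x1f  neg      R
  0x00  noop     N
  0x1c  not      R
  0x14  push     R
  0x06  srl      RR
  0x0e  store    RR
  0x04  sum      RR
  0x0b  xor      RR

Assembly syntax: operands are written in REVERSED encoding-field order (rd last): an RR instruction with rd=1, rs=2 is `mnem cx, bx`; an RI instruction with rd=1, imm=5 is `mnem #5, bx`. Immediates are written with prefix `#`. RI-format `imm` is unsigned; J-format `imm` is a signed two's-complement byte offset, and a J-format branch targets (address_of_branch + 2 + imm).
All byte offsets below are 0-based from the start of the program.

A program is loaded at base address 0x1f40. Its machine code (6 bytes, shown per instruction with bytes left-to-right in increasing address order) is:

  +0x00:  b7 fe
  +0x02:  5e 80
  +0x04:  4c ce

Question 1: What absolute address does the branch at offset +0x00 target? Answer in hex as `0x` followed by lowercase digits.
@+00  big-endian(b7 fe) = 0xb7fe
  op=0xb7fe>>11=0x16 ⇒ jnz (J)
  imm@[10:0]=0x7fe (s11→-2) ⇒ #-2
  target = base 0x1f40 + off 0x00 + 2 + imm -2 = 0x1f40

0x1f40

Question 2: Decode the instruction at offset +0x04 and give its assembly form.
ldi #206, cx

off 0x04: read 4c ce as big → 0x4cce
  opcode bits[15:11]=0x9: ldi/RI
  rd: (w>>9)&0x3=0x2 → cx
  imm: (w>>0)&0x1ff=0xce → #206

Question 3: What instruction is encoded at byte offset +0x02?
xor bx, dx

+0x02: 5e 80 ⇒ word 0x5e80 (big)
  opcode bits[15:11]=0xb: xor/RR
  rd: (w>>9)&0x3=0x3 → dx
  rs: (w>>7)&0x3=0x1 → bx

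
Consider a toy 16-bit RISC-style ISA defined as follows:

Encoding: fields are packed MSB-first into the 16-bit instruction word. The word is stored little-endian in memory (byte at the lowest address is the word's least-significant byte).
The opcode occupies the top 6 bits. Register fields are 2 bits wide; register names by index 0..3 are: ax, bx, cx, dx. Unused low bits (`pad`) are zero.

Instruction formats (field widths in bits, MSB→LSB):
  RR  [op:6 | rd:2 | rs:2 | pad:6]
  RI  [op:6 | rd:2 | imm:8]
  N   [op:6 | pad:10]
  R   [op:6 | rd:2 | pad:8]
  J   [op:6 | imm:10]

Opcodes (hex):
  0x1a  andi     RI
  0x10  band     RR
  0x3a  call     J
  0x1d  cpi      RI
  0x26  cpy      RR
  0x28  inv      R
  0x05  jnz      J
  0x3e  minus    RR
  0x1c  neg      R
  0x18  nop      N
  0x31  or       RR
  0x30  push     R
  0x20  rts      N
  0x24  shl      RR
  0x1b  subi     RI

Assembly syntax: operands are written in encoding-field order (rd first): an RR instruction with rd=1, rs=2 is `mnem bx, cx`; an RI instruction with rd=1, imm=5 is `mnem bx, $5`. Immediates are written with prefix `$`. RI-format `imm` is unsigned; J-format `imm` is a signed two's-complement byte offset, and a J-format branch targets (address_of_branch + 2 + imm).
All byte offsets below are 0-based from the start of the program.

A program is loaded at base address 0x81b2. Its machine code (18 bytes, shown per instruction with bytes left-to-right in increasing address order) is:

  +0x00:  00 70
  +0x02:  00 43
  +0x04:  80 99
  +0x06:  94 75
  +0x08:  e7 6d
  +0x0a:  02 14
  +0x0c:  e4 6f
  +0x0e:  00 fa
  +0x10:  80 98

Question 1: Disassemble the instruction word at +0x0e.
+0x0e: 00 fa ⇒ word 0xfa00 (little)
  opcode bits[15:10]=0x3e: minus/RR
  [9:8] rd=2 = cx
  [7:6] rs=0 = ax

minus cx, ax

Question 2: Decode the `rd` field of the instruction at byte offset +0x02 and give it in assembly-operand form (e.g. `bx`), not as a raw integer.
[02] 00 43 → 0x4300
  top 6b → 0x10 → band [RR]
  [9:8] rd=3 = dx
  [7:6] rs=0 = ax

dx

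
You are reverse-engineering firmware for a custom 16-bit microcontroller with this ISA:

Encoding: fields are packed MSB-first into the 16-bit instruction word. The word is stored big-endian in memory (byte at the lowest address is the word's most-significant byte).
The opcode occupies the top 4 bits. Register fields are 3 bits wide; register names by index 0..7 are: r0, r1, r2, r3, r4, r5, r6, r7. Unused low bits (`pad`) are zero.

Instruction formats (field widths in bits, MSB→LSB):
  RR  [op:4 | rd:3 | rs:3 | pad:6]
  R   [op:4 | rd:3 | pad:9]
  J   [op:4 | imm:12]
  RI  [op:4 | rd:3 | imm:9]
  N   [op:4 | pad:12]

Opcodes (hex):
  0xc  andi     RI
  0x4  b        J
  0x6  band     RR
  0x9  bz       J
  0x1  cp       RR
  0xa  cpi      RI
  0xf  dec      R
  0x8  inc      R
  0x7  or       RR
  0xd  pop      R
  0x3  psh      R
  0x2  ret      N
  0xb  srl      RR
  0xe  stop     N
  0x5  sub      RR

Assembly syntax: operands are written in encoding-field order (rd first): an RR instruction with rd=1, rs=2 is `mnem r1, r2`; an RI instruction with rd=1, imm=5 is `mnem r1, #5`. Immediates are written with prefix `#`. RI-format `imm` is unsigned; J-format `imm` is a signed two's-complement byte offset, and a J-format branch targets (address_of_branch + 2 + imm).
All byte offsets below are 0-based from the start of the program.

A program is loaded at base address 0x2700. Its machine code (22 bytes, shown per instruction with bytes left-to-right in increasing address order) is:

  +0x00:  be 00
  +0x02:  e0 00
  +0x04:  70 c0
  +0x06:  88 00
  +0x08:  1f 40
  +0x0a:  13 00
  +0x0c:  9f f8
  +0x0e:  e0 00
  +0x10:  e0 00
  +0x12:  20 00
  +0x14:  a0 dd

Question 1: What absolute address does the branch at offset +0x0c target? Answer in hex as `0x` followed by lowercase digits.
@+0c  big-endian(9f f8) = 0x9ff8
  opcode bits[15:12]=0x9: bz/J
  imm@[11:0]=0xff8 (s12→-8) ⇒ #-8
  target = base 0x2700 + off 0x0c + 2 + imm -8 = 0x2706

0x2706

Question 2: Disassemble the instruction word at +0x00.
srl r7, r0

@+00  big-endian(be 00) = 0xbe00
  top 4b → 0xb → srl [RR]
  rd: (w>>9)&0x7=0x7 → r7
  rs: (w>>6)&0x7=0x0 → r0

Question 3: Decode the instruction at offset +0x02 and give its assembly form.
@+02  big-endian(e0 00) = 0xe000
  top 4b → 0xe → stop [N]

stop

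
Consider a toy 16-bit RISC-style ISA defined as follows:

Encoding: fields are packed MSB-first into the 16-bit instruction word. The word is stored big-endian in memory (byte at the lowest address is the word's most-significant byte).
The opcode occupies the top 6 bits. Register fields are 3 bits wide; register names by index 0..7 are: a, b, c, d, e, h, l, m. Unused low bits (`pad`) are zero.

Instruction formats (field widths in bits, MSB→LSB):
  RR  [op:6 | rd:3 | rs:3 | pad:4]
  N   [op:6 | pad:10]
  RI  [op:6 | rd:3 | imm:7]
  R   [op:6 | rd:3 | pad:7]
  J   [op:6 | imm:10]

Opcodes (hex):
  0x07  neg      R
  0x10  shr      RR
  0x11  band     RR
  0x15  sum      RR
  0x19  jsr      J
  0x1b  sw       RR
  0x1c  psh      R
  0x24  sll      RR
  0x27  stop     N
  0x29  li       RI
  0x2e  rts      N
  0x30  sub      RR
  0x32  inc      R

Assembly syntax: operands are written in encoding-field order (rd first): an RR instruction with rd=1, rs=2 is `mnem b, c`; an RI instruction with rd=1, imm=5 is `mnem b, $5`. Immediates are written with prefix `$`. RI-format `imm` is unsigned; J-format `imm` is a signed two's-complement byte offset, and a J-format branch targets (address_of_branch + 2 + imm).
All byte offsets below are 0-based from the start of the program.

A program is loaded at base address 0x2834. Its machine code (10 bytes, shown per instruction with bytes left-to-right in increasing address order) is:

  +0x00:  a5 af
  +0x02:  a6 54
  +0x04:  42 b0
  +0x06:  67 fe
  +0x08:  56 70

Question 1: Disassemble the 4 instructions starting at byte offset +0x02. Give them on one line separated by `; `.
[02] a6 54 → 0xa654
  op=0xa654>>10=0x29 ⇒ li (RI)
  rd: (w>>7)&0x7=0x4 → e
  imm: (w>>0)&0x7f=0x54 → $84
[04] 42 b0 → 0x42b0
  op=0x42b0>>10=0x10 ⇒ shr (RR)
  rd: (w>>7)&0x7=0x5 → h
  rs: (w>>4)&0x7=0x3 → d
[06] 67 fe → 0x67fe
  op=0x67fe>>10=0x19 ⇒ jsr (J)
  imm: (w>>0)&0x3ff=0x3fe (s10→-2) → $-2
[08] 56 70 → 0x5670
  op=0x5670>>10=0x15 ⇒ sum (RR)
  rd: (w>>7)&0x7=0x4 → e
  rs: (w>>4)&0x7=0x7 → m

li e, $84; shr h, d; jsr $-2; sum e, m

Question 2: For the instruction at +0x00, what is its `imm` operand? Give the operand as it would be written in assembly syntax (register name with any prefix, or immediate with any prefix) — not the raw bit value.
off 0x00: read a5 af as big → 0xa5af
  op=0xa5af>>10=0x29 ⇒ li (RI)
  [9:7] rd=3 = d
  [6:0] imm=47 = $47

$47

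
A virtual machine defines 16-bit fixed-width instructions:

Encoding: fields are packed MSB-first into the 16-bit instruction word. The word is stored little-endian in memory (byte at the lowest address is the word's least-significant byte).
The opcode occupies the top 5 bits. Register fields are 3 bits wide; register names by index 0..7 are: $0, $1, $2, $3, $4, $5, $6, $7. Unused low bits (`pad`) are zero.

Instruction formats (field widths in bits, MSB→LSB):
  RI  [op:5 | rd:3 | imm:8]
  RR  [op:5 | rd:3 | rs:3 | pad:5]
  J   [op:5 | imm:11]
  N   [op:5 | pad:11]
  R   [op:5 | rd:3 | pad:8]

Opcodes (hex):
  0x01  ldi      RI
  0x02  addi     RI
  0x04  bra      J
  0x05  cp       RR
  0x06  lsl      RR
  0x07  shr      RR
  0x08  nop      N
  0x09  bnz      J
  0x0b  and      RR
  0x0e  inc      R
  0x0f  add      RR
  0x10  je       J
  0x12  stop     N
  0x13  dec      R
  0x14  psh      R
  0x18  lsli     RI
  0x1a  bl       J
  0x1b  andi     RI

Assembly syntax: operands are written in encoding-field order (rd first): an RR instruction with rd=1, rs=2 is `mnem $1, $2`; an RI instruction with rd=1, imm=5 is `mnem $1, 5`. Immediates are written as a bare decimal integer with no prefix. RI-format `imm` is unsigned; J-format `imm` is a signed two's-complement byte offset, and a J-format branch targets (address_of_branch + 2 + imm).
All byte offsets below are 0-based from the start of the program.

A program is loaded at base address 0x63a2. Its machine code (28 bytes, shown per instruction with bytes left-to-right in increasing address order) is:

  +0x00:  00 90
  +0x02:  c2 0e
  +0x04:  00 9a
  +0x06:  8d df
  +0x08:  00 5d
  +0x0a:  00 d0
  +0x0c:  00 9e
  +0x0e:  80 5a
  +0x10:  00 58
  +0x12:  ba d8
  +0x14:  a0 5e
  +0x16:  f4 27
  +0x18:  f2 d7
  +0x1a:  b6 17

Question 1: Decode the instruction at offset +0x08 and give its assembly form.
and $5, $0

+0x08: 00 5d ⇒ word 0x5d00 (little)
  top 5b → 0xb → and [RR]
  [10:8] rd=5 = $5
  [7:5] rs=0 = $0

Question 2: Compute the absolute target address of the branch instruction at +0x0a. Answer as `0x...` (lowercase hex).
0x63ae

[0a] 00 d0 → 0xd000
  op=0xd000>>11=0x1a ⇒ bl (J)
  [10:0] imm=0 = 0
  target = base 0x63a2 + off 0x0a + 2 + imm 0 = 0x63ae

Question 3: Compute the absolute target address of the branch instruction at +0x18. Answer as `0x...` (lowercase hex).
off 0x18: read f2 d7 as little → 0xd7f2
  top 5b → 0x1a → bl [J]
  [10:0] imm=2034 (s11→-14) = -14
  target = base 0x63a2 + off 0x18 + 2 + imm -14 = 0x63ae

0x63ae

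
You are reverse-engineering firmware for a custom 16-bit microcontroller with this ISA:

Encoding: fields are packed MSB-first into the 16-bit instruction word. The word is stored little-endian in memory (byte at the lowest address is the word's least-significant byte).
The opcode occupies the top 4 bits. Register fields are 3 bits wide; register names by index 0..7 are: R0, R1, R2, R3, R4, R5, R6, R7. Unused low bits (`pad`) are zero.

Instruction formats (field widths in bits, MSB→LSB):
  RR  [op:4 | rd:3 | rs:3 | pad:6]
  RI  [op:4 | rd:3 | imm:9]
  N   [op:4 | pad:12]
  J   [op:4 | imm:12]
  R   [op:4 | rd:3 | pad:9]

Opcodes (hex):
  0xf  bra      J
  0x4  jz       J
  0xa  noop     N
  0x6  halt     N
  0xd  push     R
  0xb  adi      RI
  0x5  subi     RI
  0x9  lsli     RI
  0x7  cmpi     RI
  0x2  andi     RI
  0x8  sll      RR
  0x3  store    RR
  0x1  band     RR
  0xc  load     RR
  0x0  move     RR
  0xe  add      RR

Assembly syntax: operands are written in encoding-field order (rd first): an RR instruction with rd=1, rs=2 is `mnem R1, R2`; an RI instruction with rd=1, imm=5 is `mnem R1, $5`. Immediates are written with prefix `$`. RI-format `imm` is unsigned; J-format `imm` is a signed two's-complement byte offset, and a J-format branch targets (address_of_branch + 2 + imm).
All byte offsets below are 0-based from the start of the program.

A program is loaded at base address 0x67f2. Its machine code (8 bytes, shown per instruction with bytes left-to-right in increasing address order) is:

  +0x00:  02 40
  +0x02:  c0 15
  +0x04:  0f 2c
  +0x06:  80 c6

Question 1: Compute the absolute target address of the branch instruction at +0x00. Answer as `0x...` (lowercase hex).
0x67f6

+0x00: 02 40 ⇒ word 0x4002 (little)
  opcode bits[15:12]=0x4: jz/J
  imm@[11:0]=0x2 ⇒ $2
  target = base 0x67f2 + off 0x00 + 2 + imm 2 = 0x67f6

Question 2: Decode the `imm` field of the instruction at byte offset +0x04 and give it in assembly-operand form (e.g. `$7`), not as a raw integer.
$15

+0x04: 0f 2c ⇒ word 0x2c0f (little)
  opcode bits[15:12]=0x2: andi/RI
  rd@[11:9]=0x6 ⇒ R6
  imm@[8:0]=0xf ⇒ $15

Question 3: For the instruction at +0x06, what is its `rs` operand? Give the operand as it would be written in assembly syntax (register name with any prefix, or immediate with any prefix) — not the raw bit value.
off 0x06: read 80 c6 as little → 0xc680
  top 4b → 0xc → load [RR]
  rd@[11:9]=0x3 ⇒ R3
  rs@[8:6]=0x2 ⇒ R2

R2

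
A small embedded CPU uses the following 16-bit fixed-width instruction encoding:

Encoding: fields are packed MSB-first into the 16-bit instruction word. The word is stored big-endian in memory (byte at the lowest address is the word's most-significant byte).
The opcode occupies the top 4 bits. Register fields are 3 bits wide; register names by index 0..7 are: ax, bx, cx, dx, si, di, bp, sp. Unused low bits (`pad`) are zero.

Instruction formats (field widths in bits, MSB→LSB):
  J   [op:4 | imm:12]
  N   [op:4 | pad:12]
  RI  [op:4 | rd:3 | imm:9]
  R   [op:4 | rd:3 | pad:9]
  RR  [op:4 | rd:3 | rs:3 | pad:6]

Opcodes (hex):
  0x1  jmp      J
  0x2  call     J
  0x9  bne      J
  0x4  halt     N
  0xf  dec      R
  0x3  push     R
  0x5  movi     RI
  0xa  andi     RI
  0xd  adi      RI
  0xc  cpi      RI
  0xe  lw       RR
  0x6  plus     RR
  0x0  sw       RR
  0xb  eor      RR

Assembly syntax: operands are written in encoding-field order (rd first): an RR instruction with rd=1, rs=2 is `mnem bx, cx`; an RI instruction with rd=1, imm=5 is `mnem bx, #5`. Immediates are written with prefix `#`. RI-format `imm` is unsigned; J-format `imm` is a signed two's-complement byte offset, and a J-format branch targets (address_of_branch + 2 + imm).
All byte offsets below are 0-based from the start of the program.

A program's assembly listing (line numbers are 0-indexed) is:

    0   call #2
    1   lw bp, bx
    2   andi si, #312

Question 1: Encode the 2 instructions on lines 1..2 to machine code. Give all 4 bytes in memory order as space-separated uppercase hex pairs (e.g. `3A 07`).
L1: lw op=0xe:4|rd=6:3|rs=1:3|pad=0:6 ⇒ 0xec40 ⇒ big ec 40
L2: andi op=0xa:4|rd=4:3|imm=312:9 ⇒ 0xa938 ⇒ big a9 38

EC 40 A9 38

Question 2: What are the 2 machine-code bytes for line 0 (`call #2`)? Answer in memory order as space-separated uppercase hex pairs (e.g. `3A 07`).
20 02

0. call fields op=0x2:4|imm=2:12 → word 2002h → 20 02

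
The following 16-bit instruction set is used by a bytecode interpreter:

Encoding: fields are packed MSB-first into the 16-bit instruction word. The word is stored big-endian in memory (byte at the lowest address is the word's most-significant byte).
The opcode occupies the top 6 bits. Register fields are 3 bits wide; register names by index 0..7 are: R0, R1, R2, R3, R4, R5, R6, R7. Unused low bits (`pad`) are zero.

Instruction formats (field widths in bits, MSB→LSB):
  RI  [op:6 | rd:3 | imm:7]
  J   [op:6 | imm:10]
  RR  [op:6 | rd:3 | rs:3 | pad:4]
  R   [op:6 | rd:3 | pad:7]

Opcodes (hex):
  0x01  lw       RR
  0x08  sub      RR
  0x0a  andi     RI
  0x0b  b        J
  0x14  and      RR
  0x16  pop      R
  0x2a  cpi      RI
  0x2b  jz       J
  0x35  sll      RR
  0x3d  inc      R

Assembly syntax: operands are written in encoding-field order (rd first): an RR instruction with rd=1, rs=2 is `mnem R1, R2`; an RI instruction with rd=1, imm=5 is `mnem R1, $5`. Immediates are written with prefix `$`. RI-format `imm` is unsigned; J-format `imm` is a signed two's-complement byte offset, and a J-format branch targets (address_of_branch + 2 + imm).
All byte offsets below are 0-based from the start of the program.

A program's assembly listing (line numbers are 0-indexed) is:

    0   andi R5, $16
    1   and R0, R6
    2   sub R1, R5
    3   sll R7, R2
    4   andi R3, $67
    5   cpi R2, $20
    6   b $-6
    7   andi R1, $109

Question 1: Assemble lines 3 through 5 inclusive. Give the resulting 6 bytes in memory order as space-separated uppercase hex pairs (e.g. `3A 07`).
L3: sll op=0x35:6|rd=7:3|rs=2:3|pad=0:4 ⇒ 0xd7a0 ⇒ big d7 a0
L4: andi op=0xa:6|rd=3:3|imm=67:7 ⇒ 0x29c3 ⇒ big 29 c3
L5: cpi op=0x2a:6|rd=2:3|imm=20:7 ⇒ 0xa914 ⇒ big a9 14

D7 A0 29 C3 A9 14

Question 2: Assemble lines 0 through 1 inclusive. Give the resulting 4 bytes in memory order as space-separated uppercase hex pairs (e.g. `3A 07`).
2A 90 50 60

0. andi fields op=0xa:6|rd=5:3|imm=16:7 → word 2a90h → 2a 90
1. and fields op=0x14:6|rd=0:3|rs=6:3|pad=0:4 → word 5060h → 50 60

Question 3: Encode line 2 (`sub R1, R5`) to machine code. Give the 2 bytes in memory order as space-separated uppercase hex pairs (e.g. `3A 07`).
20 D0

2. sub fields op=0x8:6|rd=1:3|rs=5:3|pad=0:4 → word 20d0h → 20 d0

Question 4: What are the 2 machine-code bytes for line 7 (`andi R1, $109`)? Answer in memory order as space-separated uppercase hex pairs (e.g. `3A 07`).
line 7 (andi): pack op=0xa:6|rd=1:3|imm=109:7 = 0x28ed; big→ 28 ed

28 ED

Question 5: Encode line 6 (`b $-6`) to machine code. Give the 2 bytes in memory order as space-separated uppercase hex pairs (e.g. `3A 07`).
2F FA

line 6 (b): pack op=0xb:6|imm=-6:10 = 0x2ffa; big→ 2f fa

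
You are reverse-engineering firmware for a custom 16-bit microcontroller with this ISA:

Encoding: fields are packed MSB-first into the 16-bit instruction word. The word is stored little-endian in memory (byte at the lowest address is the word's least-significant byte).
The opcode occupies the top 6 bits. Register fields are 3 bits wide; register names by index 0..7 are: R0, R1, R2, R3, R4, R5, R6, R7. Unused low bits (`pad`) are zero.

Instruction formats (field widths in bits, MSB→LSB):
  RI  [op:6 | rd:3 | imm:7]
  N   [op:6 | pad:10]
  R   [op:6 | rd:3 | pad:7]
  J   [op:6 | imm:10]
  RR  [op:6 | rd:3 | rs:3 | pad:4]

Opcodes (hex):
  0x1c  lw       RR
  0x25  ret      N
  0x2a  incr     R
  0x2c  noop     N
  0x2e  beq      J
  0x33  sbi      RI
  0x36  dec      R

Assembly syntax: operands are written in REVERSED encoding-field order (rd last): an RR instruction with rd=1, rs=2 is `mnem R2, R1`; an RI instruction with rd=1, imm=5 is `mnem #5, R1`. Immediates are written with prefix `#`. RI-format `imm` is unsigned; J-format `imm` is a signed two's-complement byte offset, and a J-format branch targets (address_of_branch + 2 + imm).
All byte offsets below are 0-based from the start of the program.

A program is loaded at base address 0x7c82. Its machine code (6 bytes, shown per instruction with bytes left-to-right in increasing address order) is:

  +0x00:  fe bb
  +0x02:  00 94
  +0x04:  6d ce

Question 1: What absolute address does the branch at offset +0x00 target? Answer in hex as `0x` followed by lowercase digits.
off 0x00: read fe bb as little → 0xbbfe
  op=0xbbfe>>10=0x2e ⇒ beq (J)
  imm@[9:0]=0x3fe (s10→-2) ⇒ #-2
  target = base 0x7c82 + off 0x00 + 2 + imm -2 = 0x7c82

0x7c82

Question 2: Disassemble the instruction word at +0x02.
off 0x02: read 00 94 as little → 0x9400
  op=0x9400>>10=0x25 ⇒ ret (N)

ret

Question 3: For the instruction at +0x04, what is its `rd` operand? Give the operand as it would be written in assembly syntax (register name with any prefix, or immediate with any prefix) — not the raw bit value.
+0x04: 6d ce ⇒ word 0xce6d (little)
  top 6b → 0x33 → sbi [RI]
  [9:7] rd=4 = R4
  [6:0] imm=109 = #109

R4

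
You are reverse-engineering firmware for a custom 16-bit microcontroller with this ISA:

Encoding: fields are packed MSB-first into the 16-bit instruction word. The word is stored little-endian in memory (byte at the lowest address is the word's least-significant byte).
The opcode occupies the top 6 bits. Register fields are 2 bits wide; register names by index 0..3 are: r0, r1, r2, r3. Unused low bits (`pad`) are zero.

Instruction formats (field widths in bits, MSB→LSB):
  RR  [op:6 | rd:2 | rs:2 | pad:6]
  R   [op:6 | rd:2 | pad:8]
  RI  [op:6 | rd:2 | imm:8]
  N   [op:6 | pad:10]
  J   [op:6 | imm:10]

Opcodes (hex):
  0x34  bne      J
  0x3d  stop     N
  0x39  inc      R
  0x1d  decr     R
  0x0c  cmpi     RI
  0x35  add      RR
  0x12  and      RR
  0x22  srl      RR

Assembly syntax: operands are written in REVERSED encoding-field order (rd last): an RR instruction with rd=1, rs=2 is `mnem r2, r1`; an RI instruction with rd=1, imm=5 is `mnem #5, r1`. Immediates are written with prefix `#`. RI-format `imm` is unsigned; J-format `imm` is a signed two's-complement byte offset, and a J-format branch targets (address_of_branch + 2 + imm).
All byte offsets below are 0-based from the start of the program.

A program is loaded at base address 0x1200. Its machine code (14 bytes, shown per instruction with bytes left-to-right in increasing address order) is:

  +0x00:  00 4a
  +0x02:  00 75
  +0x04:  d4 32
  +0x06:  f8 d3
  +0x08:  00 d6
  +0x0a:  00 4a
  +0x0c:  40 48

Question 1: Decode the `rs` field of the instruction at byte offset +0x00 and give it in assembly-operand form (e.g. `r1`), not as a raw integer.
[00] 00 4a → 0x4a00
  op=0x4a00>>10=0x12 ⇒ and (RR)
  rd@[9:8]=0x2 ⇒ r2
  rs@[7:6]=0x0 ⇒ r0

r0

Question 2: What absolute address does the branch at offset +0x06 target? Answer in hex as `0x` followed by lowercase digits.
+0x06: f8 d3 ⇒ word 0xd3f8 (little)
  top 6b → 0x34 → bne [J]
  imm@[9:0]=0x3f8 (s10→-8) ⇒ #-8
  target = base 0x1200 + off 0x06 + 2 + imm -8 = 0x1200

0x1200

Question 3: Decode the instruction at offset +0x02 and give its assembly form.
decr r1

off 0x02: read 00 75 as little → 0x7500
  top 6b → 0x1d → decr [R]
  rd: (w>>8)&0x3=0x1 → r1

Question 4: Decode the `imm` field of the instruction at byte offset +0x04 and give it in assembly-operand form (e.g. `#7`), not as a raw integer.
#212

off 0x04: read d4 32 as little → 0x32d4
  top 6b → 0xc → cmpi [RI]
  rd: (w>>8)&0x3=0x2 → r2
  imm: (w>>0)&0xff=0xd4 → #212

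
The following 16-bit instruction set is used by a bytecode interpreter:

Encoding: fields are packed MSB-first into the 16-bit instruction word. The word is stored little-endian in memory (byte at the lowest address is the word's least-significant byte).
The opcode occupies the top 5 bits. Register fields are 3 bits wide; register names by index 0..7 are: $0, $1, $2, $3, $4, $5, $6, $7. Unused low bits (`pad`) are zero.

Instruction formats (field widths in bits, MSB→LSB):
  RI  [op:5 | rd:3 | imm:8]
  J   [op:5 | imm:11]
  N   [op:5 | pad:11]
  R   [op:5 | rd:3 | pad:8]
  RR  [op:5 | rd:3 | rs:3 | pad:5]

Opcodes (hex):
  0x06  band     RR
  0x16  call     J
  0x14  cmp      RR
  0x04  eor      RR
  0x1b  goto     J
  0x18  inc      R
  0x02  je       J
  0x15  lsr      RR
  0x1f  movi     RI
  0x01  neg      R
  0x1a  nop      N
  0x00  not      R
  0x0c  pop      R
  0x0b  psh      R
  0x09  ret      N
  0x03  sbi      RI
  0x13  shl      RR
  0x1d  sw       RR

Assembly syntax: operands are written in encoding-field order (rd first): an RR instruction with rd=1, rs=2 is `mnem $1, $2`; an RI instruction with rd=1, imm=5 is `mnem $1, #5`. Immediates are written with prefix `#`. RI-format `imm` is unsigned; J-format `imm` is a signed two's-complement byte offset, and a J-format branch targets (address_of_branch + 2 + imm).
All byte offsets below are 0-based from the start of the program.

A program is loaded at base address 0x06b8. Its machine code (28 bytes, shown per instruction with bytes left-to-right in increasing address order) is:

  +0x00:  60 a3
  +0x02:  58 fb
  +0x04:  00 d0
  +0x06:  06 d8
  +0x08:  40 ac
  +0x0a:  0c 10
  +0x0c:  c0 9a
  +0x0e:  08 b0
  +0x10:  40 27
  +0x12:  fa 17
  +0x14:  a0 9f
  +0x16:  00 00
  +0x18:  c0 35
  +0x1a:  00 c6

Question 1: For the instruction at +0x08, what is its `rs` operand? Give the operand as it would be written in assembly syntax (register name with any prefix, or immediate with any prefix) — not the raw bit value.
$2

[08] 40 ac → 0xac40
  opcode bits[15:11]=0x15: lsr/RR
  rd: (w>>8)&0x7=0x4 → $4
  rs: (w>>5)&0x7=0x2 → $2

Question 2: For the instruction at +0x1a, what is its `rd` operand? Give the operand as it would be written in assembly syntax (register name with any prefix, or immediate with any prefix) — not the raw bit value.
+0x1a: 00 c6 ⇒ word 0xc600 (little)
  top 5b → 0x18 → inc [R]
  rd@[10:8]=0x6 ⇒ $6

$6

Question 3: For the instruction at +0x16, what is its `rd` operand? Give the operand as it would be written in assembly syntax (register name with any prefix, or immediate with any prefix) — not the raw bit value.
[16] 00 00 → 0x0000
  op=0x0000>>11=0x0 ⇒ not (R)
  rd@[10:8]=0x0 ⇒ $0

$0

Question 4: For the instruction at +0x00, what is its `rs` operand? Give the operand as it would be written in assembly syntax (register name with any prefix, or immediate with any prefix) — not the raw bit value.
$3

+0x00: 60 a3 ⇒ word 0xa360 (little)
  opcode bits[15:11]=0x14: cmp/RR
  [10:8] rd=3 = $3
  [7:5] rs=3 = $3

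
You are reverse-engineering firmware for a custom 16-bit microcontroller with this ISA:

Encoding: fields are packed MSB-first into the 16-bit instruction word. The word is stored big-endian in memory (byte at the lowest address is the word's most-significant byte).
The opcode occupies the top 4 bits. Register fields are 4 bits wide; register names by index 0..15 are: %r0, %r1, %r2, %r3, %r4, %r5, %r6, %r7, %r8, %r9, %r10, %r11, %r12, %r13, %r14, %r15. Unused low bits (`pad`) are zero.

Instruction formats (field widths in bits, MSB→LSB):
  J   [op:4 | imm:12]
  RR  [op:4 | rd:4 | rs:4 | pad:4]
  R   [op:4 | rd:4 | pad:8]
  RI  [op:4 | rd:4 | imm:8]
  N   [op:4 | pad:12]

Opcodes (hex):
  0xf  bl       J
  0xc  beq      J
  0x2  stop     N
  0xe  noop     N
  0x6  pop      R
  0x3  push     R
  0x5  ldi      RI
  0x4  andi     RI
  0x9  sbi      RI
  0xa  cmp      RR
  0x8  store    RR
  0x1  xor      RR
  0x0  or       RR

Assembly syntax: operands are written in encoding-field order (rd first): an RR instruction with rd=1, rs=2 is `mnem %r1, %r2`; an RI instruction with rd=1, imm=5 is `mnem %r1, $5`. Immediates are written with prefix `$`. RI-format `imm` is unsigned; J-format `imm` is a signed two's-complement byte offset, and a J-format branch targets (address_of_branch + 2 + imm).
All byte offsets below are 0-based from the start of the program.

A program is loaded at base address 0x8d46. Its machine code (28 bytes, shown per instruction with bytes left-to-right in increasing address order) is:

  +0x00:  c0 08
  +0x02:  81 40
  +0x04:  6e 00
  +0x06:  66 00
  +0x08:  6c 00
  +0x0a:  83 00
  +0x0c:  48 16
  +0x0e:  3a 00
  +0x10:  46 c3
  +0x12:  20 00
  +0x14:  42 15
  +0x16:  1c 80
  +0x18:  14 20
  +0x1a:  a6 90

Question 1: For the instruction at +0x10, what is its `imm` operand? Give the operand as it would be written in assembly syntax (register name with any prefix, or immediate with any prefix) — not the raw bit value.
@+10  big-endian(46 c3) = 0x46c3
  op=0x46c3>>12=0x4 ⇒ andi (RI)
  [11:8] rd=6 = %r6
  [7:0] imm=195 = $195

$195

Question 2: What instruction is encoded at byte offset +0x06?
pop %r6

off 0x06: read 66 00 as big → 0x6600
  op=0x6600>>12=0x6 ⇒ pop (R)
  [11:8] rd=6 = %r6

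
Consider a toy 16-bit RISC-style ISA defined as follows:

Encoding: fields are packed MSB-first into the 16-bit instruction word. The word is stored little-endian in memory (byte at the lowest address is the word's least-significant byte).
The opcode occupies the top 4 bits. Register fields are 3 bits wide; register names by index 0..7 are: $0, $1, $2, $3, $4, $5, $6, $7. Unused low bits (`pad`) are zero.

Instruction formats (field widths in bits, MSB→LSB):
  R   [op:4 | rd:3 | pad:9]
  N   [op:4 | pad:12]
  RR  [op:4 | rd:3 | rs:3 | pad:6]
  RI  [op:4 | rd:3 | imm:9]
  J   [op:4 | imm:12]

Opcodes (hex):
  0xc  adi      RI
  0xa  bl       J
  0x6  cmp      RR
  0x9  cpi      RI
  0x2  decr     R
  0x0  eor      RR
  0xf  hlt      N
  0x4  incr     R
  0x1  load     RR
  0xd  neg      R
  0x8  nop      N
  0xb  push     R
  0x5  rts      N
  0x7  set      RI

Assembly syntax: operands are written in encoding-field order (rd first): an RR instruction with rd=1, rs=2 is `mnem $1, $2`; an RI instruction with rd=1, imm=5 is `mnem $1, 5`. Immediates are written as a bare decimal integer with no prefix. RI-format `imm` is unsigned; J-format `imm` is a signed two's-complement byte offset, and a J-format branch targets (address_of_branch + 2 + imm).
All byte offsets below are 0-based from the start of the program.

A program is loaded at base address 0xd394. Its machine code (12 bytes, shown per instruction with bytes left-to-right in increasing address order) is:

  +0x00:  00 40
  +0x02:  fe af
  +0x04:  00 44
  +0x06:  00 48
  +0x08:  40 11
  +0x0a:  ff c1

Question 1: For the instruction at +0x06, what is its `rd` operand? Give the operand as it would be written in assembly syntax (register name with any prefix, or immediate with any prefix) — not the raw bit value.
+0x06: 00 48 ⇒ word 0x4800 (little)
  opcode bits[15:12]=0x4: incr/R
  rd: (w>>9)&0x7=0x4 → $4

$4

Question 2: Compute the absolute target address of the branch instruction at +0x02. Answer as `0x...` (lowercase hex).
0xd396

off 0x02: read fe af as little → 0xaffe
  opcode bits[15:12]=0xa: bl/J
  [11:0] imm=4094 (s12→-2) = -2
  target = base 0xd394 + off 0x02 + 2 + imm -2 = 0xd396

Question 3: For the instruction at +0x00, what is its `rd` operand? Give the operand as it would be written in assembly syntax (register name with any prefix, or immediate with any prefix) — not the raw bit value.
$0

off 0x00: read 00 40 as little → 0x4000
  opcode bits[15:12]=0x4: incr/R
  rd@[11:9]=0x0 ⇒ $0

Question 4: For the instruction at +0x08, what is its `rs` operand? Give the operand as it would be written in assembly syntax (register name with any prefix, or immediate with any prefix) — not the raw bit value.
$5

off 0x08: read 40 11 as little → 0x1140
  opcode bits[15:12]=0x1: load/RR
  rd: (w>>9)&0x7=0x0 → $0
  rs: (w>>6)&0x7=0x5 → $5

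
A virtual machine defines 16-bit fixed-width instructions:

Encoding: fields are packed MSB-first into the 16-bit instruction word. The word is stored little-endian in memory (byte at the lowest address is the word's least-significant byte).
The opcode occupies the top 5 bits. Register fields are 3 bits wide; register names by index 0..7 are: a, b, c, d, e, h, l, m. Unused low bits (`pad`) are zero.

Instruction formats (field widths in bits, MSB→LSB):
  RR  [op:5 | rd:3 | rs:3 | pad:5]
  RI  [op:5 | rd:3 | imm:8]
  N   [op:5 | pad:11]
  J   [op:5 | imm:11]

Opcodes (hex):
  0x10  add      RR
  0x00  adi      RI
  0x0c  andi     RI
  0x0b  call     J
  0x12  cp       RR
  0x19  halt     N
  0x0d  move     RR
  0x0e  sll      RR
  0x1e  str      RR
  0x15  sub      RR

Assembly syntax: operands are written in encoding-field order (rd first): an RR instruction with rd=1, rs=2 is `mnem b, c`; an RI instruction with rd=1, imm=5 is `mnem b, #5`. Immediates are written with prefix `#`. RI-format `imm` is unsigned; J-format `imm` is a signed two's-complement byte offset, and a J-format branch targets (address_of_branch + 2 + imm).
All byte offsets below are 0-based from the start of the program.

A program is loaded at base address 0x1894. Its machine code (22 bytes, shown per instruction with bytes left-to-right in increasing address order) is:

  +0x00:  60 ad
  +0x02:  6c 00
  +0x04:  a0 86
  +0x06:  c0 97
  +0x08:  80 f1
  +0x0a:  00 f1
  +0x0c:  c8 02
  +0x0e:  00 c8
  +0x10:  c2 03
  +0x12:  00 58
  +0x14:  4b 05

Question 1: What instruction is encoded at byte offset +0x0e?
halt

[0e] 00 c8 → 0xc800
  op=0xc800>>11=0x19 ⇒ halt (N)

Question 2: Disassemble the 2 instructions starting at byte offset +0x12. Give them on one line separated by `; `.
off 0x12: read 00 58 as little → 0x5800
  op=0x5800>>11=0xb ⇒ call (J)
  [10:0] imm=0 = #0
off 0x14: read 4b 05 as little → 0x054b
  op=0x054b>>11=0x0 ⇒ adi (RI)
  [10:8] rd=5 = h
  [7:0] imm=75 = #75

call #0; adi h, #75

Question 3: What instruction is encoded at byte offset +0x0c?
off 0x0c: read c8 02 as little → 0x02c8
  top 5b → 0x0 → adi [RI]
  rd: (w>>8)&0x7=0x2 → c
  imm: (w>>0)&0xff=0xc8 → #200

adi c, #200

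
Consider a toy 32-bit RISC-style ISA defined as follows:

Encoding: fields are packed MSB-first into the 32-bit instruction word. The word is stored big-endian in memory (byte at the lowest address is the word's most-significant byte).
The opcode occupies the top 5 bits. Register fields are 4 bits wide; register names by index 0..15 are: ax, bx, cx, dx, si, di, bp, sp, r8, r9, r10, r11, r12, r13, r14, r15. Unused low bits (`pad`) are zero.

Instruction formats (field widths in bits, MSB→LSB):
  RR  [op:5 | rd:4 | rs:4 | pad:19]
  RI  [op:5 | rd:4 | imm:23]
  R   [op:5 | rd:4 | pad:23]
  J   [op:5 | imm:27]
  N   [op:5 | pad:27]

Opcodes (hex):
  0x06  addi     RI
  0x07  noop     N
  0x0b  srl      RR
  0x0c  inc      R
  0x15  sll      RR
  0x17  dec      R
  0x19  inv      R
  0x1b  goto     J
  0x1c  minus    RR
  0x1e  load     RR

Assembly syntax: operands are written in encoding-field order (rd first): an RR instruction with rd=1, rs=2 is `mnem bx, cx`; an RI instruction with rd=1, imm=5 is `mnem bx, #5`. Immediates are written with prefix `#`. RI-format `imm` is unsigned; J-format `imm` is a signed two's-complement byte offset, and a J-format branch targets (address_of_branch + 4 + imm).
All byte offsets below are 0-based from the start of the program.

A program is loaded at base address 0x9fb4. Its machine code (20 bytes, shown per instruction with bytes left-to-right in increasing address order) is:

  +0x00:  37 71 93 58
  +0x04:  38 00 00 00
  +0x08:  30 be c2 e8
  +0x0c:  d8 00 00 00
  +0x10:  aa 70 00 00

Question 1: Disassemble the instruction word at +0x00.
addi r14, #7443288

[00] 37 71 93 58 → 0x37719358
  op=0x37719358>>27=0x6 ⇒ addi (RI)
  [26:23] rd=14 = r14
  [22:0] imm=7443288 = #7443288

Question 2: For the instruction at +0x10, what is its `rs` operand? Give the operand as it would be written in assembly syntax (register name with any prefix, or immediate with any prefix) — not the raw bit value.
r14

off 0x10: read aa 70 00 00 as big → 0xaa700000
  top 5b → 0x15 → sll [RR]
  [26:23] rd=4 = si
  [22:19] rs=14 = r14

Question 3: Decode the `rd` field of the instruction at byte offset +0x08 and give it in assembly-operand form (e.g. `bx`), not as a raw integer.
bx

@+08  big-endian(30 be c2 e8) = 0x30bec2e8
  op=0x30bec2e8>>27=0x6 ⇒ addi (RI)
  [26:23] rd=1 = bx
  [22:0] imm=4113128 = #4113128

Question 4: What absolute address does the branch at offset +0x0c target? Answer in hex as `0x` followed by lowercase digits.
0x9fc4

+0x0c: d8 00 00 00 ⇒ word 0xd8000000 (big)
  op=0xd8000000>>27=0x1b ⇒ goto (J)
  [26:0] imm=0 = #0
  target = base 0x9fb4 + off 0x0c + 4 + imm 0 = 0x9fc4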